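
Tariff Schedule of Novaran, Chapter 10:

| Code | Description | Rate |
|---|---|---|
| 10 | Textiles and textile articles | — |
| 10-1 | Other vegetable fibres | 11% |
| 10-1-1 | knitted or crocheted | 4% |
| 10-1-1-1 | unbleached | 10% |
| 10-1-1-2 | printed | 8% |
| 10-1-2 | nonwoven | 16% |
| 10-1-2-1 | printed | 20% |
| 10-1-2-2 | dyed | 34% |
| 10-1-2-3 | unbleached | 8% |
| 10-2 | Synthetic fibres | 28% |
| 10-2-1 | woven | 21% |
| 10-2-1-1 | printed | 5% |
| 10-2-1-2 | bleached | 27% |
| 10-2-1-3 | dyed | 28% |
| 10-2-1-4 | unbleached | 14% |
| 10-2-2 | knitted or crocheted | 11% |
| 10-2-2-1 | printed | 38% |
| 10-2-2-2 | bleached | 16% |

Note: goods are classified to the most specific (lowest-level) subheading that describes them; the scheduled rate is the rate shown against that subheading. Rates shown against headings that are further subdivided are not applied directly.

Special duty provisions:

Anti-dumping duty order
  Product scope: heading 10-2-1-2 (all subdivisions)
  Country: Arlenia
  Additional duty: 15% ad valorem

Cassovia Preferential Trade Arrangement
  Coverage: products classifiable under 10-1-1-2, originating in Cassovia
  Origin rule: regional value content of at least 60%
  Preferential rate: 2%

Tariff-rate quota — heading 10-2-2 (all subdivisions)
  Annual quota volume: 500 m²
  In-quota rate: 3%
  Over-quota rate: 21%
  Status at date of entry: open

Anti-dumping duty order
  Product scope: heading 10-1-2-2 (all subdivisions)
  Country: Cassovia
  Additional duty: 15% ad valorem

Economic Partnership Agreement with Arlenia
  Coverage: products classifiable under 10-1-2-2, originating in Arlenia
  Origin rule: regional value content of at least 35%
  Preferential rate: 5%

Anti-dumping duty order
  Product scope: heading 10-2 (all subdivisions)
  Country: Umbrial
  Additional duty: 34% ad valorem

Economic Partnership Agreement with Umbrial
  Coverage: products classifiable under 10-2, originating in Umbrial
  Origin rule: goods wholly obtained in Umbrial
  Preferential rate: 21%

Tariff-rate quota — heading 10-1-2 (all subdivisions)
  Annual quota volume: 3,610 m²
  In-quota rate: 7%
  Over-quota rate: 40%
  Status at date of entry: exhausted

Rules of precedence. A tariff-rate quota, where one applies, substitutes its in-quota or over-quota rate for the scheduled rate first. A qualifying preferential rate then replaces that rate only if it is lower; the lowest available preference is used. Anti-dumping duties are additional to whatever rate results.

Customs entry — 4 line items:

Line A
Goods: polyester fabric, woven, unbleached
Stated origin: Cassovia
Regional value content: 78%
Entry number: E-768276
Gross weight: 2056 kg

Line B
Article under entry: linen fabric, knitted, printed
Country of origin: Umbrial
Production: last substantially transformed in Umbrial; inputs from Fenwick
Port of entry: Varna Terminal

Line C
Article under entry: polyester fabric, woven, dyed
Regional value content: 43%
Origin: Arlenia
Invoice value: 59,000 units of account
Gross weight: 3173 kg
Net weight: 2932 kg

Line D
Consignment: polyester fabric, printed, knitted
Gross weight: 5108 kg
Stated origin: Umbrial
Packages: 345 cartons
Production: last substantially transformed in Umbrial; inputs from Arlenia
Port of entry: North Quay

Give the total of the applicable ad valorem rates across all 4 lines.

87%

Line A: polyester → 10-2; woven → 10-2-1; unbleached → 10-2-1-4. Scheduled 14%. Cassovia agreement on 10-1-1-2: 10-2-1-4 not covered. → 14%.
Line B: linen → 10-1; knitted → 10-1-1; printed → 10-1-1-2. Scheduled 8%. Umbrial agreement on 10-2: 10-1-1-2 not covered. → 8%.
Line C: polyester → 10-2; woven → 10-2-1; dyed → 10-2-1-3. Scheduled 28%. Arlenia agreement on 10-1-2-2: 10-2-1-3 not covered. → 28%.
Line D: polyester → 10-2; knitted → 10-2-2; printed → 10-2-2-1. Scheduled 38%. quota on 10-2-2 open → in-quota 3%; Umbrial agreement on 10-2: not wholly obtained; anti-dumping (Umbrial, 10-2): +34%; total 3% + 34% = 37%. → 37%.
Sum: 14% + 8% + 28% + 37% = 87%.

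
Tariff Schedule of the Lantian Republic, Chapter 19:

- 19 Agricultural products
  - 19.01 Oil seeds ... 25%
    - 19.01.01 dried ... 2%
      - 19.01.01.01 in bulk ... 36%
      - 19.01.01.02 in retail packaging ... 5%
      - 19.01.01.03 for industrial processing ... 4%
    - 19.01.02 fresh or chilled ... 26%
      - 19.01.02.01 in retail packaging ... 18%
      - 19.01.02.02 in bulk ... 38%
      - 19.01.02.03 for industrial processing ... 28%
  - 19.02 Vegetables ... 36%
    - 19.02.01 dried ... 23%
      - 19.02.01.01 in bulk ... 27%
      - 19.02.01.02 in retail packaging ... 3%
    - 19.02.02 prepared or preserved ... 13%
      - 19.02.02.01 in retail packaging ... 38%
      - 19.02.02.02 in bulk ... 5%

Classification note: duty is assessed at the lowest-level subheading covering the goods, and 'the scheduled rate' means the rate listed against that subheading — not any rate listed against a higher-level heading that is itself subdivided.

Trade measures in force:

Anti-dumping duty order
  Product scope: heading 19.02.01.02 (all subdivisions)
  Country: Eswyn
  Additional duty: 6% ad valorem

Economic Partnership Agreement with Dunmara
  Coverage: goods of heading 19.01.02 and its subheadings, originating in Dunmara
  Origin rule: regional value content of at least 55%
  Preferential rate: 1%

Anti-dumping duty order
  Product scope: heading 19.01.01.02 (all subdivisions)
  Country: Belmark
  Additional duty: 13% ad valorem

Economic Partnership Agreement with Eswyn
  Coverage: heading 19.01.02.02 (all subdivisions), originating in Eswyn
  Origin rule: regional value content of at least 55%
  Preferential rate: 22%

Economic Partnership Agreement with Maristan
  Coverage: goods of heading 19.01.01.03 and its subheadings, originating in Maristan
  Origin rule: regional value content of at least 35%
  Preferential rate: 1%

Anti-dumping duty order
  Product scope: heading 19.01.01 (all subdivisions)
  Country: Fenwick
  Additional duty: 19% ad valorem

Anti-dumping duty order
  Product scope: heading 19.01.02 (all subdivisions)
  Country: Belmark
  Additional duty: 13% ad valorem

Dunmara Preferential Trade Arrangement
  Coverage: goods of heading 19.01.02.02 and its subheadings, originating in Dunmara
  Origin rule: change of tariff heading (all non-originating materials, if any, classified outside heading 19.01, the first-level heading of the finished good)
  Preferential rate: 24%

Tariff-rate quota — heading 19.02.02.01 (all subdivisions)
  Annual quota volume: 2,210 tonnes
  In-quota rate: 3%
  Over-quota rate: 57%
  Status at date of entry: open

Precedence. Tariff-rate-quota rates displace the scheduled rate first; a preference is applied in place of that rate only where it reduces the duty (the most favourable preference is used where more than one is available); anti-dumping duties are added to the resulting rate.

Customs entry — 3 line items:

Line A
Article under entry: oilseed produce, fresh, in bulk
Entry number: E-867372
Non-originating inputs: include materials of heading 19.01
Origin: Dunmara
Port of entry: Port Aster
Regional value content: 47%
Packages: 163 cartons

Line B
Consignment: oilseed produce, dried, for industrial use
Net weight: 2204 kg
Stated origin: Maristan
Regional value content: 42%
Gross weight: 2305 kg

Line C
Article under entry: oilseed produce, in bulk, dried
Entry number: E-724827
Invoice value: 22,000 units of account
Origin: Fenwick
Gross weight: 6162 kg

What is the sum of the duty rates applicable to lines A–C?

94%

Line A: oilseed → 19.01; fresh → 19.01.02; in bulk → 19.01.02.02. Scheduled 38%. Dunmara agreement on 19.01.02: RVC < 55%; Dunmara agreement on 19.01.02.02: CTH not met. → 38%.
Line B: oilseed → 19.01; dried → 19.01.01; for industrial use → 19.01.01.03. Scheduled 4%. Maristan agreement on 19.01.01.03: RVC ≥ 35% → 1% available; preferential 1%. → 1%.
Line C: oilseed → 19.01; dried → 19.01.01; in bulk → 19.01.01.01. Scheduled 36%. anti-dumping (Fenwick, 19.01.01): +19%; total 36% + 19% = 55%. → 55%.
Sum: 38% + 1% + 55% = 94%.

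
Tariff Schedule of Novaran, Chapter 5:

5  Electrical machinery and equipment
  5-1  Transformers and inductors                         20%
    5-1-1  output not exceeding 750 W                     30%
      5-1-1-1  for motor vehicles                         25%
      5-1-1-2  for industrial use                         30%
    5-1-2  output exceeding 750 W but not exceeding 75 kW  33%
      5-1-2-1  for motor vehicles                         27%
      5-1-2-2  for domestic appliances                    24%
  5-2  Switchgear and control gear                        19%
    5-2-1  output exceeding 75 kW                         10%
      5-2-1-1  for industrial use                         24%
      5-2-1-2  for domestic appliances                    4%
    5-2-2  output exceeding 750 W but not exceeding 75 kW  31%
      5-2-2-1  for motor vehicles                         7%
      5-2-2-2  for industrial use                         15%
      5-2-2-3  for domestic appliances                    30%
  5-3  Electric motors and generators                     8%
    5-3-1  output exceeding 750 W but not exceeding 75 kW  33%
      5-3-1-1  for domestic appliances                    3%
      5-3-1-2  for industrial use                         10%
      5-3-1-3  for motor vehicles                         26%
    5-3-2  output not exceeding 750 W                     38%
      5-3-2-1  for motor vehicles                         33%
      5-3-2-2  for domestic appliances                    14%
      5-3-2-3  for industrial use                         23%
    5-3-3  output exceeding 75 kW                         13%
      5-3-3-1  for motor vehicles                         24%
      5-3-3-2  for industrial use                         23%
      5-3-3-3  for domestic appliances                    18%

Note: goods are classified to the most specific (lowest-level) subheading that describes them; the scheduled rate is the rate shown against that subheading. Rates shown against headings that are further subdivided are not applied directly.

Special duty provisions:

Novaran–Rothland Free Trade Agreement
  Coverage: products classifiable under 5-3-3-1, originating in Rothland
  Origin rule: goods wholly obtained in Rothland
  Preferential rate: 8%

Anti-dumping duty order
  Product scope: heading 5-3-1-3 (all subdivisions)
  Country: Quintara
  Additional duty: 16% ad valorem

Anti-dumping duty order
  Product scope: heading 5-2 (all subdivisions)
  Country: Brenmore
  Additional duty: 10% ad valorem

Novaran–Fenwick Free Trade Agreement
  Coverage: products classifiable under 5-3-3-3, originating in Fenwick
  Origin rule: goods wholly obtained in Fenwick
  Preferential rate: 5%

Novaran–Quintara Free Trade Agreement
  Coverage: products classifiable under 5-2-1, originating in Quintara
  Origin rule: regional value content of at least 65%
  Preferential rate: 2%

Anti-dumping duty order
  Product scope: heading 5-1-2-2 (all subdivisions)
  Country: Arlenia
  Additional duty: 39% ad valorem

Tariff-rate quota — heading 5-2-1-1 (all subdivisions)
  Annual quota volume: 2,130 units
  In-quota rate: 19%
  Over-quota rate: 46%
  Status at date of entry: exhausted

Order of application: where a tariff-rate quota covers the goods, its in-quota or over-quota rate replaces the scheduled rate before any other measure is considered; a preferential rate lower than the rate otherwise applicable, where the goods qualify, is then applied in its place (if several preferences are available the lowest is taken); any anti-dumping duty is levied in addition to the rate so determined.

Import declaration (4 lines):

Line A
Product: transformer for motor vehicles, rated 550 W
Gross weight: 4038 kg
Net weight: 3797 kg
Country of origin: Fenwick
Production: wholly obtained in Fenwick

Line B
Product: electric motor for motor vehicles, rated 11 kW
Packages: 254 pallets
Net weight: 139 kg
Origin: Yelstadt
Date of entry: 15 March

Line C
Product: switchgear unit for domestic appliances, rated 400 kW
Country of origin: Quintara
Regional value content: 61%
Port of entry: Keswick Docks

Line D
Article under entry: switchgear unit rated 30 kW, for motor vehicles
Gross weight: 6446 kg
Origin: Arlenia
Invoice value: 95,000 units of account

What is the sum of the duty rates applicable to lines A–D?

Line A: transformer → 5-1; rated 550 W → 5-1-1; for motor vehicles → 5-1-1-1. Scheduled 25%. Fenwick agreement on 5-3-3-3: 5-1-1-1 not covered. → 25%.
Line B: electric motor → 5-3; rated 11 kW → 5-3-1; for motor vehicles → 5-3-1-3. Scheduled 26%. No special measure applies. → 26%.
Line C: switchgear unit → 5-2; rated 400 kW → 5-2-1; for domestic appliances → 5-2-1-2. Scheduled 4%. Quintara agreement on 5-2-1: RVC < 65%. → 4%.
Line D: switchgear unit → 5-2; rated 30 kW → 5-2-2; for motor vehicles → 5-2-2-1. Scheduled 7%. No special measure applies. → 7%.
Sum: 25% + 26% + 4% + 7% = 62%.

62%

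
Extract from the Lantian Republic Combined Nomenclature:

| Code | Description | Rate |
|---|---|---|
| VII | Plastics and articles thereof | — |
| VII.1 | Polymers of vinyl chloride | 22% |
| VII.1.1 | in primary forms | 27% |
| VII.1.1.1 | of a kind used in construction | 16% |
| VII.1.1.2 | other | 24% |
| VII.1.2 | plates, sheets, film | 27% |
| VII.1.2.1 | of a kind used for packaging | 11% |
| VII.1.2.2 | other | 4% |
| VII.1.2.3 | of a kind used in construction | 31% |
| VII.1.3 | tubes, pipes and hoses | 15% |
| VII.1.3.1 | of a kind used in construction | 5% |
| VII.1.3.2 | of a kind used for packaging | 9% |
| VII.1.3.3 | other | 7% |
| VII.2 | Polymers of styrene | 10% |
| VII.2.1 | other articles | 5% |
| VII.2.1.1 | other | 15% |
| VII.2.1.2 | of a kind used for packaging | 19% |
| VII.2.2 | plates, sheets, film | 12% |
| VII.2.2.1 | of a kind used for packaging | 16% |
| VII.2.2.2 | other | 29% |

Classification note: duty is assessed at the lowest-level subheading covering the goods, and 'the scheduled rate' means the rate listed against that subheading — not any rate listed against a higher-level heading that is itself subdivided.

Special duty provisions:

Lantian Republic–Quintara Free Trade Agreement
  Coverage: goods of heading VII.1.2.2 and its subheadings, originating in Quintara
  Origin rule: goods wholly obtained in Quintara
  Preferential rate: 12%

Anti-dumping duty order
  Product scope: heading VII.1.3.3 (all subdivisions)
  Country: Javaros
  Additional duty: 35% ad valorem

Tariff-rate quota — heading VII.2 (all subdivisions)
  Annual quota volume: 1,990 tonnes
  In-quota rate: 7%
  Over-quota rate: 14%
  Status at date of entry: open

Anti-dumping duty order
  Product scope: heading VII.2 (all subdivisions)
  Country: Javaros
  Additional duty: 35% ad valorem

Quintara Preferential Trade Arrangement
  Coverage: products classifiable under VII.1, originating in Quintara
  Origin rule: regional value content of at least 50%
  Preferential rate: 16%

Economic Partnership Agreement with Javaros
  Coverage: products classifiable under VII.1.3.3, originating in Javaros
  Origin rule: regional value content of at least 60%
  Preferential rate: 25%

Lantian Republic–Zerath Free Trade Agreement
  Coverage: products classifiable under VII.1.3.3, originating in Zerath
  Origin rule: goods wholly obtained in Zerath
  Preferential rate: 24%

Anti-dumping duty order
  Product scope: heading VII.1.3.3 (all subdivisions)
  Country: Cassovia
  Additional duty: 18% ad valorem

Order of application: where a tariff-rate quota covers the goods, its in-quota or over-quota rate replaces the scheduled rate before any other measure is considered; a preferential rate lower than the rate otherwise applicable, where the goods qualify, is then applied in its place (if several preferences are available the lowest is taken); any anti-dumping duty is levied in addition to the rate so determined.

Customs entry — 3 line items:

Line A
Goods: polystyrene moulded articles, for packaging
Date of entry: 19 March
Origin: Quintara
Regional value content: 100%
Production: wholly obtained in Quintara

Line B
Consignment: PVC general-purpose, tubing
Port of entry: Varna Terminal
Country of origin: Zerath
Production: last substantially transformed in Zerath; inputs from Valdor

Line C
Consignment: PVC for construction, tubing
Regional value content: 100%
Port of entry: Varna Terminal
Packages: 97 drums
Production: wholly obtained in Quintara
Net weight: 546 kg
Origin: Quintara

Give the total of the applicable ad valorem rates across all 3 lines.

19%

Line A: polystyrene → VII.2; moulded articles → VII.2.1; for packaging → VII.2.1.2. Scheduled 19%. quota on VII.2 open → in-quota 7%; Quintara agreement on VII.1.2.2: VII.2.1.2 not covered; Quintara agreement on VII.1: VII.2.1.2 not covered. → 7%.
Line B: PVC → VII.1; tubing → VII.1.3; general-purpose → VII.1.3.3. Scheduled 7%. Zerath agreement on VII.1.3.3: not wholly obtained. → 7%.
Line C: PVC → VII.1; tubing → VII.1.3; for construction → VII.1.3.1. Scheduled 5%. Quintara agreement on VII.1.2.2: VII.1.3.1 not covered; Quintara agreement on VII.1: RVC ≥ 50% → 16% available; preference 16% not lower than 5% → no reduction. → 5%.
Sum: 7% + 7% + 5% = 19%.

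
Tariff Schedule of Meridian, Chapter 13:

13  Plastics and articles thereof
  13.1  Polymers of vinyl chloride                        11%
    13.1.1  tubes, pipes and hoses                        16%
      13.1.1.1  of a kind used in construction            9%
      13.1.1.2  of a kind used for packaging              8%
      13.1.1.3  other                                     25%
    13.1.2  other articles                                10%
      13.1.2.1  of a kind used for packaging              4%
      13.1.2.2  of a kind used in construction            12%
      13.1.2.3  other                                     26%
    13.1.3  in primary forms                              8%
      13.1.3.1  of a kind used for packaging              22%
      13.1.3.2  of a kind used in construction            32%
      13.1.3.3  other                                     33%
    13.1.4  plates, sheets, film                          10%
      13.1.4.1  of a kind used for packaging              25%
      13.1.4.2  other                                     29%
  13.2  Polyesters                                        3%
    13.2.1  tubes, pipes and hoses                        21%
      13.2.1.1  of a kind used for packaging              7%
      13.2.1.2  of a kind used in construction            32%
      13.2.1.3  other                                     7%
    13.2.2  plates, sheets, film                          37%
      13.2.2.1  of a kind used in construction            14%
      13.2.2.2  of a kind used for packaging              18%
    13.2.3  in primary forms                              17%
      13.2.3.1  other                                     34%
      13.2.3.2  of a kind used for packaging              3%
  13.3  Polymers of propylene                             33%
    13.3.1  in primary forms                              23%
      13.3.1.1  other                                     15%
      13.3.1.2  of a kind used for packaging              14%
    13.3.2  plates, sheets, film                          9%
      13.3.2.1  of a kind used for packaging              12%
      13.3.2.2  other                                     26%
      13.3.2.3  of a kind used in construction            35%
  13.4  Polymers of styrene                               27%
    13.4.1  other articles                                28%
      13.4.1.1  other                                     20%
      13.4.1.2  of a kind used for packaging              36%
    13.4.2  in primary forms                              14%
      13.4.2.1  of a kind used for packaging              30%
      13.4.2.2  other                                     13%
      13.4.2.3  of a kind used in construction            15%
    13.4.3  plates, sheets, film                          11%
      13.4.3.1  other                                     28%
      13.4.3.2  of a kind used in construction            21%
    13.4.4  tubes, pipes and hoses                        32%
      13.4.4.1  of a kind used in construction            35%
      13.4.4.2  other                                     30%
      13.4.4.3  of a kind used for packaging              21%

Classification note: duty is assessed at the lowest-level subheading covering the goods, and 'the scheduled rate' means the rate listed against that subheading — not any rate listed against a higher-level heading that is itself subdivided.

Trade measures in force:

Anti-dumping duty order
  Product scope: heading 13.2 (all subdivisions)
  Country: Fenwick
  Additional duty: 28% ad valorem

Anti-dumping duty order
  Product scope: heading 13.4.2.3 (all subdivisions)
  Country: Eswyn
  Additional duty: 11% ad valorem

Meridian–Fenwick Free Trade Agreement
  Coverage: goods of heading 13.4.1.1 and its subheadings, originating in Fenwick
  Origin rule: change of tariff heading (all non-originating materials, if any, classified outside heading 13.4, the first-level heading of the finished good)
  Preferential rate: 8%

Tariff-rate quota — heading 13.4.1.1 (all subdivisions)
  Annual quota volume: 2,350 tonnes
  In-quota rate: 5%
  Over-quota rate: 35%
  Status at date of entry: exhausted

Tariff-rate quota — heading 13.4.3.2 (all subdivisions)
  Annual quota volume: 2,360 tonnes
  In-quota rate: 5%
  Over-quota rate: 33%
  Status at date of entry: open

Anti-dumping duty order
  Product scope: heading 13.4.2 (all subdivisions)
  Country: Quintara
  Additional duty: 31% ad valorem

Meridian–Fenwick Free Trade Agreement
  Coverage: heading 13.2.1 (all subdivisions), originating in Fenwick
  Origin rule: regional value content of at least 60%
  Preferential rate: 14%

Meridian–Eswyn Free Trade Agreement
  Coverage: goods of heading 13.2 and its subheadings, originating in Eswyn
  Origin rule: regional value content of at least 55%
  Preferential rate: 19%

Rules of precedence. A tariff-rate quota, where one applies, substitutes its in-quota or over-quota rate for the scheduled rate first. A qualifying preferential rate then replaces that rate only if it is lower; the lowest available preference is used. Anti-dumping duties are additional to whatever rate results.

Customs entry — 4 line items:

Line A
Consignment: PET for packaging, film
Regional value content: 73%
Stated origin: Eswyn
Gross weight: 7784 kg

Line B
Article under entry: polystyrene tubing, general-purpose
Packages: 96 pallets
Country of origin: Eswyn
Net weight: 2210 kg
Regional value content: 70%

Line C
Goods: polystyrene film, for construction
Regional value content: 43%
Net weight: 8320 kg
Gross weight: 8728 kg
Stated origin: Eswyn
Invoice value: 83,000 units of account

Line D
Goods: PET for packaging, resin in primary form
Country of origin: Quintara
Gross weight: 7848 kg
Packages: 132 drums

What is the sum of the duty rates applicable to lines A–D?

Line A: PET → 13.2; film → 13.2.2; for packaging → 13.2.2.2. Scheduled 18%. Eswyn agreement on 13.2: RVC ≥ 55% → 19% available; preference 19% not lower than 18% → no reduction. → 18%.
Line B: polystyrene → 13.4; tubing → 13.4.4; general-purpose → 13.4.4.2. Scheduled 30%. Eswyn agreement on 13.2: 13.4.4.2 not covered. → 30%.
Line C: polystyrene → 13.4; film → 13.4.3; for construction → 13.4.3.2. Scheduled 21%. quota on 13.4.3.2 open → in-quota 5%; Eswyn agreement on 13.2: 13.4.3.2 not covered. → 5%.
Line D: PET → 13.2; resin in primary form → 13.2.3; for packaging → 13.2.3.2. Scheduled 3%. No special measure applies. → 3%.
Sum: 18% + 30% + 5% + 3% = 56%.

56%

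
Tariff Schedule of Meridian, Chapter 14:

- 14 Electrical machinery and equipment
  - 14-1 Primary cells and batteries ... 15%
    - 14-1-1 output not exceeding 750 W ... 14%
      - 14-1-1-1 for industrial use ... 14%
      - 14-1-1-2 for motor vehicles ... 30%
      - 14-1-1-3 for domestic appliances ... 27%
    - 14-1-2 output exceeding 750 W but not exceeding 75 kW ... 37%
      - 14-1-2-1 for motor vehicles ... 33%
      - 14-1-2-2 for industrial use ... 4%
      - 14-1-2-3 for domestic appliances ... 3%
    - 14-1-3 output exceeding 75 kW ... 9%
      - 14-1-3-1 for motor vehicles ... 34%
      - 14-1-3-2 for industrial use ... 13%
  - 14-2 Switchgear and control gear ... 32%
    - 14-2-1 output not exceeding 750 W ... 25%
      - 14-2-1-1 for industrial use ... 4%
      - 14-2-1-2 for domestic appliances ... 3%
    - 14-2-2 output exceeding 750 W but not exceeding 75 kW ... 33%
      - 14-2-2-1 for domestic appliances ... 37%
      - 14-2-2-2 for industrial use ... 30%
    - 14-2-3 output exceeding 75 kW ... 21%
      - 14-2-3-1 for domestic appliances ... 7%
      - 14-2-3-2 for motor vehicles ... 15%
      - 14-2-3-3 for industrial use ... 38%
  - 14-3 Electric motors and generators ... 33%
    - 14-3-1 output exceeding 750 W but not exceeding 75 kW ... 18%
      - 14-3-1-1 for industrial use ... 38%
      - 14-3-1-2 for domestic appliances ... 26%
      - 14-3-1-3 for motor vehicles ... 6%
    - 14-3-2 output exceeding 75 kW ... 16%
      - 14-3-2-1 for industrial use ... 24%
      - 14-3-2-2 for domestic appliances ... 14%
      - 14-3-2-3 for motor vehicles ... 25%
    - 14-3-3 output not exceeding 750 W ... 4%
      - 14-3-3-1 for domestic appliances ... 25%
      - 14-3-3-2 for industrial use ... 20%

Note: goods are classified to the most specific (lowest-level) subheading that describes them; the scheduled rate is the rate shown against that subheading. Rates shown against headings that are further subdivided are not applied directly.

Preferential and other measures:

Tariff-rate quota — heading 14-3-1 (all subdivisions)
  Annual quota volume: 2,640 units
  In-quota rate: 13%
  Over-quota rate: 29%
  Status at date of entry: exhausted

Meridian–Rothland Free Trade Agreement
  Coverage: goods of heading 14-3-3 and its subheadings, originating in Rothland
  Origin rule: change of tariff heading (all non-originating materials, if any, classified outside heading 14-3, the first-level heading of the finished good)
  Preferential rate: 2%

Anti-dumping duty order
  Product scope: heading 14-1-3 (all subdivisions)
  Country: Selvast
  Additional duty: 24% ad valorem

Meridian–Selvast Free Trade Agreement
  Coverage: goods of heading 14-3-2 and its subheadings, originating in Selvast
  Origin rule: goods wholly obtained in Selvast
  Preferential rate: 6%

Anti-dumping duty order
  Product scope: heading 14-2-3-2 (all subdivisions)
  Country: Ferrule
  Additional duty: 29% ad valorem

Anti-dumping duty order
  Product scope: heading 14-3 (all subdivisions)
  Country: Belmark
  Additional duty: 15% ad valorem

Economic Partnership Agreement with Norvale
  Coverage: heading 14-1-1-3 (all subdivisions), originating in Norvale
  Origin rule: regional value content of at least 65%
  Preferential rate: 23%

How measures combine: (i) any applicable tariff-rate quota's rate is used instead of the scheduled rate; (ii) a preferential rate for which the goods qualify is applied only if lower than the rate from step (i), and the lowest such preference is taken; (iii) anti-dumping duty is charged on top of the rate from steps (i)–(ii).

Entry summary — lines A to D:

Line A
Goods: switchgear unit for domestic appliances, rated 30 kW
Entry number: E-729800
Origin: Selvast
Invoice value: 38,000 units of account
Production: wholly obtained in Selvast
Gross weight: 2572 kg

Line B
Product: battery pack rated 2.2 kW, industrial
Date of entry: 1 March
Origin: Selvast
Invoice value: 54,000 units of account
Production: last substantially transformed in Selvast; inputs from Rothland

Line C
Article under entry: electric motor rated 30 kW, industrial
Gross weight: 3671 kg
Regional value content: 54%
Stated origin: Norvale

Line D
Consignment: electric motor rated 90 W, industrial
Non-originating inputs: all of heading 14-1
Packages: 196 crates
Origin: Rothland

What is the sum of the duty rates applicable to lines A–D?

Line A: switchgear unit → 14-2; rated 30 kW → 14-2-2; for domestic appliances → 14-2-2-1. Scheduled 37%. Selvast agreement on 14-3-2: 14-2-2-1 not covered. → 37%.
Line B: battery pack → 14-1; rated 2.2 kW → 14-1-2; industrial → 14-1-2-2. Scheduled 4%. Selvast agreement on 14-3-2: 14-1-2-2 not covered. → 4%.
Line C: electric motor → 14-3; rated 30 kW → 14-3-1; industrial → 14-3-1-1. Scheduled 38%. quota on 14-3-1 exhausted → over-quota 29%; Norvale agreement on 14-1-1-3: 14-3-1-1 not covered. → 29%.
Line D: electric motor → 14-3; rated 90 W → 14-3-3; industrial → 14-3-3-2. Scheduled 20%. Rothland agreement on 14-3-3: CTH met → 2% available; preferential 2%. → 2%.
Sum: 37% + 4% + 29% + 2% = 72%.

72%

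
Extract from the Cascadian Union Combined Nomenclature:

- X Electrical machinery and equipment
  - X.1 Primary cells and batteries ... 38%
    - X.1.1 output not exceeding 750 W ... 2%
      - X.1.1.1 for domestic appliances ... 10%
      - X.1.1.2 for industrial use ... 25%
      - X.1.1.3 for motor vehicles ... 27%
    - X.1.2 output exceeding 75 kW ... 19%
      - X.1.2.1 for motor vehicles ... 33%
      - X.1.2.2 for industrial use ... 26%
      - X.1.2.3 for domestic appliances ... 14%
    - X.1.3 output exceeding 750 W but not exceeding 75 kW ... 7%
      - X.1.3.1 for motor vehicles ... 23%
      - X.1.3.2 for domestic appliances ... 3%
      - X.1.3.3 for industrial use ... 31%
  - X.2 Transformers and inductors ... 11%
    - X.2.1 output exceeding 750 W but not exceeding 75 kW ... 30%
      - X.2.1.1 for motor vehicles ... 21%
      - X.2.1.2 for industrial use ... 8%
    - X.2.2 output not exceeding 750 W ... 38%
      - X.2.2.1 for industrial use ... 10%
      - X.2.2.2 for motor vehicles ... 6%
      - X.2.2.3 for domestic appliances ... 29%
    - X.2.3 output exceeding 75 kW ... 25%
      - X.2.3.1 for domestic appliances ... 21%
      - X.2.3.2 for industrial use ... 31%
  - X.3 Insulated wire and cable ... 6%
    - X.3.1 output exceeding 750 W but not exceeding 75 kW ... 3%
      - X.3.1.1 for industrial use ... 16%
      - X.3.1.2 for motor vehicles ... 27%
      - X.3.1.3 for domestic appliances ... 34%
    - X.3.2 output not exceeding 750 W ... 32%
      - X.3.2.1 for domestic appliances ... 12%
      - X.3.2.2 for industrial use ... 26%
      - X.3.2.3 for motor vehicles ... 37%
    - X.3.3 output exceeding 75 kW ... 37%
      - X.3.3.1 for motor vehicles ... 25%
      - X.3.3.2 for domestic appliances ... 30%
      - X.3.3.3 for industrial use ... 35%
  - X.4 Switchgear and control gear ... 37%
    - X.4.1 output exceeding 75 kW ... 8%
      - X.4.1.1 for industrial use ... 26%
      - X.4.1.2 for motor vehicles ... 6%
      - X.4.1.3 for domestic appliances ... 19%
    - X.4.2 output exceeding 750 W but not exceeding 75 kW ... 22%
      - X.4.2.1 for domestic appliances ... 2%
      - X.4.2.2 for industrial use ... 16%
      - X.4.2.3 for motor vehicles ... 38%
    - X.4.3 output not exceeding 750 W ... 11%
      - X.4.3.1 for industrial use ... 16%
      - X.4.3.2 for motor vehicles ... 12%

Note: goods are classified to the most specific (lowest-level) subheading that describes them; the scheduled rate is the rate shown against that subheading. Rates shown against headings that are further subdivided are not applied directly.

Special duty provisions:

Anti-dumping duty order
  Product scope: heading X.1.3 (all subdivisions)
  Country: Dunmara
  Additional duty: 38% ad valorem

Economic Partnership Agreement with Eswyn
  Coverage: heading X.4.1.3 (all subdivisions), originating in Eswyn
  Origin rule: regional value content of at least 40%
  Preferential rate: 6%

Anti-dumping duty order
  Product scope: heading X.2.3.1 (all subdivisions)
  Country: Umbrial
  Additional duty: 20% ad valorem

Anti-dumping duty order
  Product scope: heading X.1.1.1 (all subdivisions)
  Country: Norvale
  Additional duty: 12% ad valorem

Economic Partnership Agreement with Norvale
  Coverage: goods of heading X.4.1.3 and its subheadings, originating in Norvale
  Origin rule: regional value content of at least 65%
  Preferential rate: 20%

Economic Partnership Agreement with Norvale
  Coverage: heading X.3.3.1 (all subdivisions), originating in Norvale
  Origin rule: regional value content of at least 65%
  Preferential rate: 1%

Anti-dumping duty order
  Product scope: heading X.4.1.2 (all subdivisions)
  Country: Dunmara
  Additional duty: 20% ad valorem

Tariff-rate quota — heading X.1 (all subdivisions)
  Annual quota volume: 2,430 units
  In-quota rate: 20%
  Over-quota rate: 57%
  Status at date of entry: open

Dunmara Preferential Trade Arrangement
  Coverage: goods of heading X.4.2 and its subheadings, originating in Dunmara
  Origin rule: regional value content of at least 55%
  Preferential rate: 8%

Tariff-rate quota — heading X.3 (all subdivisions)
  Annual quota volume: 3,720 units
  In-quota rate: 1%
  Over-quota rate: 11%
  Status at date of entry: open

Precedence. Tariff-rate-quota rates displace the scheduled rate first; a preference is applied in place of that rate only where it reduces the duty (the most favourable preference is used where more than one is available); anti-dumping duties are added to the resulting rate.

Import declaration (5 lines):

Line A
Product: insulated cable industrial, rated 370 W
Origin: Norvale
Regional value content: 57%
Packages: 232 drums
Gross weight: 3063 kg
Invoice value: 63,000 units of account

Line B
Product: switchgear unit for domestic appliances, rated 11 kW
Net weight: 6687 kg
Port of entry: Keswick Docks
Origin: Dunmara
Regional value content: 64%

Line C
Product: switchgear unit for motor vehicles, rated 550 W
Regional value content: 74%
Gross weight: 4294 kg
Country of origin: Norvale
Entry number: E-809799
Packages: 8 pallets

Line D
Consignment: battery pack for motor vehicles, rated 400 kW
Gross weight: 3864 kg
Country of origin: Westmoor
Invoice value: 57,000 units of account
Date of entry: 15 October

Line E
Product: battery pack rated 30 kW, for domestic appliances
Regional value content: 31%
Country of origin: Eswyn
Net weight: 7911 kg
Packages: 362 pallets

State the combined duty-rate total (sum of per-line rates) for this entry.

Line A: insulated cable → X.3; rated 370 W → X.3.2; industrial → X.3.2.2. Scheduled 26%. quota on X.3 open → in-quota 1%; Norvale agreement on X.4.1.3: X.3.2.2 not covered; Norvale agreement on X.3.3.1: X.3.2.2 not covered. → 1%.
Line B: switchgear unit → X.4; rated 11 kW → X.4.2; for domestic appliances → X.4.2.1. Scheduled 2%. Dunmara agreement on X.4.2: RVC ≥ 55% → 8% available; preference 8% not lower than 2% → no reduction. → 2%.
Line C: switchgear unit → X.4; rated 550 W → X.4.3; for motor vehicles → X.4.3.2. Scheduled 12%. Norvale agreement on X.4.1.3: X.4.3.2 not covered; Norvale agreement on X.3.3.1: X.4.3.2 not covered. → 12%.
Line D: battery pack → X.1; rated 400 kW → X.1.2; for motor vehicles → X.1.2.1. Scheduled 33%. quota on X.1 open → in-quota 20%. → 20%.
Line E: battery pack → X.1; rated 30 kW → X.1.3; for domestic appliances → X.1.3.2. Scheduled 3%. quota on X.1 open → in-quota 20%; Eswyn agreement on X.4.1.3: X.1.3.2 not covered. → 20%.
Sum: 1% + 2% + 12% + 20% + 20% = 55%.

55%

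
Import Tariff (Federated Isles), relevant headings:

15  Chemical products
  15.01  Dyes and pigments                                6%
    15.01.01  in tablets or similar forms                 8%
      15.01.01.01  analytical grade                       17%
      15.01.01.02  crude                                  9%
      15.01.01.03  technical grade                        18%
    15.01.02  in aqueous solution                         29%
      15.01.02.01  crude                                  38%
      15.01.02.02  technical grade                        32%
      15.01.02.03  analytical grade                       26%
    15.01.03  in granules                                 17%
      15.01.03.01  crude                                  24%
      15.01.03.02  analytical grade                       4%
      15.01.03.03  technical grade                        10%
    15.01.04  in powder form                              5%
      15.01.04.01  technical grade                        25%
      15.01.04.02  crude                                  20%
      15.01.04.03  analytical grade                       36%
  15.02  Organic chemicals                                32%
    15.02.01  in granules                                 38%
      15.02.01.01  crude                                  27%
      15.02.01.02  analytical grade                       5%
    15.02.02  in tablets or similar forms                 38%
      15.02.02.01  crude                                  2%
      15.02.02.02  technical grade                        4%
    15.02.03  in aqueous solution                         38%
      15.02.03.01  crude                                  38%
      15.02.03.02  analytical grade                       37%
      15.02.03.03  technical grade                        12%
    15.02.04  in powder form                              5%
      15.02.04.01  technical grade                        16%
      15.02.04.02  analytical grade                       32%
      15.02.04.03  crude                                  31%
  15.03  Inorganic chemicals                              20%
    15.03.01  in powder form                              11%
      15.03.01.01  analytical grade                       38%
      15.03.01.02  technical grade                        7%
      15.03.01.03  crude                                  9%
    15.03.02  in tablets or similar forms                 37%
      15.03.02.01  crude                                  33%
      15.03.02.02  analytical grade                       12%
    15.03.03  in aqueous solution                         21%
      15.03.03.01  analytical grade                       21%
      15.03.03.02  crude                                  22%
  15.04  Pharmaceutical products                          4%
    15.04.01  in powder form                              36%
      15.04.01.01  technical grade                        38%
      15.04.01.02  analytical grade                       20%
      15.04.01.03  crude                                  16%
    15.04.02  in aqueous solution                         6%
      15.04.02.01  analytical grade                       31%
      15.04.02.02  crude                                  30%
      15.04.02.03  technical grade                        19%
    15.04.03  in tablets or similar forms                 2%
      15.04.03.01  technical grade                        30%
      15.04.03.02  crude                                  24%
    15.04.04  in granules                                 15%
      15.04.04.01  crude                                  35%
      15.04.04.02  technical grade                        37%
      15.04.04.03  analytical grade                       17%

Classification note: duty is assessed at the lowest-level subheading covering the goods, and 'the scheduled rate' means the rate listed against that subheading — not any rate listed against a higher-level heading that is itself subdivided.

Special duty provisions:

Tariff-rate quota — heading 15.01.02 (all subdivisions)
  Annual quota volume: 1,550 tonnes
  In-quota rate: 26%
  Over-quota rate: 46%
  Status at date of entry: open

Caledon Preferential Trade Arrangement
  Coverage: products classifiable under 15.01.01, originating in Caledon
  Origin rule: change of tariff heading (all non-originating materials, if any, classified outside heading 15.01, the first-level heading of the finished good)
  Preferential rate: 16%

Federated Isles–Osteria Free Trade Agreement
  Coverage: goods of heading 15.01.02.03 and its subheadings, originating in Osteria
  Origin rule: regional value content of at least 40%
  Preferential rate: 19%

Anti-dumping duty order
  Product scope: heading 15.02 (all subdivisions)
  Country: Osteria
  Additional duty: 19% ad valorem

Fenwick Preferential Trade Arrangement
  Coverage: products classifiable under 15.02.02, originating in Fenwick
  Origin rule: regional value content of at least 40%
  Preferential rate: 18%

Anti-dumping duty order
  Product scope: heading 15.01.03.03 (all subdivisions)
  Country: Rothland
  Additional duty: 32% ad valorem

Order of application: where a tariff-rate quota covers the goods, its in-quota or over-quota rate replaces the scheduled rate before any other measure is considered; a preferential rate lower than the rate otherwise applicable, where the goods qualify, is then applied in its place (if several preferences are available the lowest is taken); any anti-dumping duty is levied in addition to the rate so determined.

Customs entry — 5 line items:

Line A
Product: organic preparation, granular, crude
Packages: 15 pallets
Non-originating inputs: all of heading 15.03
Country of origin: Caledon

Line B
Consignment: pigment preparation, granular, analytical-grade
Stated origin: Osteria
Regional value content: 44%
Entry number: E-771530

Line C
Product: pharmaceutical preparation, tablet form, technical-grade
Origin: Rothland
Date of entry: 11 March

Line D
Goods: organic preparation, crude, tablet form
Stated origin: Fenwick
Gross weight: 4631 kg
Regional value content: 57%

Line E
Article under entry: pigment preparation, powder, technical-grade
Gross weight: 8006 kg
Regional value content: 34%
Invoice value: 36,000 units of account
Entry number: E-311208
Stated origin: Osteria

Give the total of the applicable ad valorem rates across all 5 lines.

88%

Line A: organic → 15.02; granular → 15.02.01; crude → 15.02.01.01. Scheduled 27%. Caledon agreement on 15.01.01: 15.02.01.01 not covered. → 27%.
Line B: pigment → 15.01; granular → 15.01.03; analytical-grade → 15.01.03.02. Scheduled 4%. Osteria agreement on 15.01.02.03: 15.01.03.02 not covered. → 4%.
Line C: pharmaceutical → 15.04; tablet form → 15.04.03; technical-grade → 15.04.03.01. Scheduled 30%. No special measure applies. → 30%.
Line D: organic → 15.02; tablet form → 15.02.02; crude → 15.02.02.01. Scheduled 2%. Fenwick agreement on 15.02.02: RVC ≥ 40% → 18% available; preference 18% not lower than 2% → no reduction. → 2%.
Line E: pigment → 15.01; powder → 15.01.04; technical-grade → 15.01.04.01. Scheduled 25%. Osteria agreement on 15.01.02.03: 15.01.04.01 not covered. → 25%.
Sum: 27% + 4% + 30% + 2% + 25% = 88%.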